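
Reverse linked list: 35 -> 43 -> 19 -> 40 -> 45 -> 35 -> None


Step 1: curr=35, set curr.next=prev(None) | reversed so far: 35
Step 2: curr=43, set curr.next=prev(35) | reversed so far: 43 -> 35
Step 3: curr=19, set curr.next=prev(43) | reversed so far: 19 -> 43 -> 35
Step 4: curr=40, set curr.next=prev(19) | reversed so far: 40 -> 19 -> 43 -> 35
Step 5: curr=45, set curr.next=prev(40) | reversed so far: 45 -> 40 -> 19 -> 43 -> 35
Step 6: curr=35, set curr.next=prev(45) | reversed so far: 35 -> 45 -> 40 -> 19 -> 43 -> 35

35 -> 45 -> 40 -> 19 -> 43 -> 35 -> None


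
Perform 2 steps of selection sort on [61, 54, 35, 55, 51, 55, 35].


Initial: [61, 54, 35, 55, 51, 55, 35]
Step 1: min=35 at 2
  Swap: [35, 54, 61, 55, 51, 55, 35]
Step 2: min=35 at 6
  Swap: [35, 35, 61, 55, 51, 55, 54]

After 2 steps: [35, 35, 61, 55, 51, 55, 54]


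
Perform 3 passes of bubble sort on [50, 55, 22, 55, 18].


Initial: [50, 55, 22, 55, 18]
Pass 1: [50, 22, 55, 18, 55] (2 swaps)
Pass 2: [22, 50, 18, 55, 55] (2 swaps)
Pass 3: [22, 18, 50, 55, 55] (1 swaps)

After 3 passes: [22, 18, 50, 55, 55]


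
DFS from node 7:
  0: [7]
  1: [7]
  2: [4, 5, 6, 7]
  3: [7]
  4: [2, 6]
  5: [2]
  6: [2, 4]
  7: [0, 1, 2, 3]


Visit 7, push [3, 2, 1, 0]
Visit 0, push []
Visit 1, push []
Visit 2, push [6, 5, 4]
Visit 4, push [6]
Visit 6, push []
Visit 5, push []
Visit 3, push []

DFS order: [7, 0, 1, 2, 4, 6, 5, 3]


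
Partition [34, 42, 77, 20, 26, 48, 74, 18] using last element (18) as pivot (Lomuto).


Pivot: 18
Place pivot at 0: [18, 42, 77, 20, 26, 48, 74, 34]

Partitioned: [18, 42, 77, 20, 26, 48, 74, 34]


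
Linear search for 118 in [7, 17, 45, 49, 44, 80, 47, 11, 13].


i=0: 7!=118
i=1: 17!=118
i=2: 45!=118
i=3: 49!=118
i=4: 44!=118
i=5: 80!=118
i=6: 47!=118
i=7: 11!=118
i=8: 13!=118

Not found, 9 comps


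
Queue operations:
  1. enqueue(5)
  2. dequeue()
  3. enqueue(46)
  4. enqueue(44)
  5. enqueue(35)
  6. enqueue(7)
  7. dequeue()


enqueue(5) -> [5]
dequeue()->5, []
enqueue(46) -> [46]
enqueue(44) -> [46, 44]
enqueue(35) -> [46, 44, 35]
enqueue(7) -> [46, 44, 35, 7]
dequeue()->46, [44, 35, 7]

Final queue: [44, 35, 7]


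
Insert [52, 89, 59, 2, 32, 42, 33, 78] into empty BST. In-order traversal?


Insert 52: root
Insert 89: R from 52
Insert 59: R from 52 -> L from 89
Insert 2: L from 52
Insert 32: L from 52 -> R from 2
Insert 42: L from 52 -> R from 2 -> R from 32
Insert 33: L from 52 -> R from 2 -> R from 32 -> L from 42
Insert 78: R from 52 -> L from 89 -> R from 59

In-order: [2, 32, 33, 42, 52, 59, 78, 89]


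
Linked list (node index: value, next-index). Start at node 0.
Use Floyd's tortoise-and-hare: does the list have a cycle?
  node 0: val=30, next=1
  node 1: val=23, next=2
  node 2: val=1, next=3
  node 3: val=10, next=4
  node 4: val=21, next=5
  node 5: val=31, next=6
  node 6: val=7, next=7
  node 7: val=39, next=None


Floyd's tortoise (slow, +1) and hare (fast, +2):
  init: slow=0, fast=0
  step 1: slow=1, fast=2
  step 2: slow=2, fast=4
  step 3: slow=3, fast=6
  step 4: fast 6->7->None, no cycle

Cycle: no


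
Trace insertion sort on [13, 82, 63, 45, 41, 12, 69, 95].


Initial: [13, 82, 63, 45, 41, 12, 69, 95]
Insert 82: [13, 82, 63, 45, 41, 12, 69, 95]
Insert 63: [13, 63, 82, 45, 41, 12, 69, 95]
Insert 45: [13, 45, 63, 82, 41, 12, 69, 95]
Insert 41: [13, 41, 45, 63, 82, 12, 69, 95]
Insert 12: [12, 13, 41, 45, 63, 82, 69, 95]
Insert 69: [12, 13, 41, 45, 63, 69, 82, 95]
Insert 95: [12, 13, 41, 45, 63, 69, 82, 95]

Sorted: [12, 13, 41, 45, 63, 69, 82, 95]


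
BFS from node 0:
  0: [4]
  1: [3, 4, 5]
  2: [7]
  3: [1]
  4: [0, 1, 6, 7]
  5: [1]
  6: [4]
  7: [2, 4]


Visit 0, enqueue [4]
Visit 4, enqueue [1, 6, 7]
Visit 1, enqueue [3, 5]
Visit 6, enqueue []
Visit 7, enqueue [2]
Visit 3, enqueue []
Visit 5, enqueue []
Visit 2, enqueue []

BFS order: [0, 4, 1, 6, 7, 3, 5, 2]


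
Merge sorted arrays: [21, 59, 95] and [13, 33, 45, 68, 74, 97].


Take 13 from B
Take 21 from A
Take 33 from B
Take 45 from B
Take 59 from A
Take 68 from B
Take 74 from B
Take 95 from A

Merged: [13, 21, 33, 45, 59, 68, 74, 95, 97]


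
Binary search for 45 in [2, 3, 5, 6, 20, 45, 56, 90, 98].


Step 1: lo=0, hi=8, mid=4, val=20
Step 2: lo=5, hi=8, mid=6, val=56
Step 3: lo=5, hi=5, mid=5, val=45

Found at index 5


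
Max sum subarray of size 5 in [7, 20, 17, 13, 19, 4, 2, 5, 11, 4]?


[0:5]: 76
[1:6]: 73
[2:7]: 55
[3:8]: 43
[4:9]: 41
[5:10]: 26

Max: 76 at [0:5]


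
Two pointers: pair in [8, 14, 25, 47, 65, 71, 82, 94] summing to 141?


lo=0(8)+hi=7(94)=102
lo=1(14)+hi=7(94)=108
lo=2(25)+hi=7(94)=119
lo=3(47)+hi=7(94)=141

Yes: 47+94=141


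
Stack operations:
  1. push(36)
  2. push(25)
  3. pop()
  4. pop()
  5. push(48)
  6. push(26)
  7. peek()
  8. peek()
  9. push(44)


push(36) -> [36]
push(25) -> [36, 25]
pop()->25, [36]
pop()->36, []
push(48) -> [48]
push(26) -> [48, 26]
peek()->26
peek()->26
push(44) -> [48, 26, 44]

Final stack: [48, 26, 44]


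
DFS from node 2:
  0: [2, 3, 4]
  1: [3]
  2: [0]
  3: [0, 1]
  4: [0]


Visit 2, push [0]
Visit 0, push [4, 3]
Visit 3, push [1]
Visit 1, push []
Visit 4, push []

DFS order: [2, 0, 3, 1, 4]


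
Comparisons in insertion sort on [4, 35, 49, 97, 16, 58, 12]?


Algorithm: insertion sort
Input: [4, 35, 49, 97, 16, 58, 12]
Sorted: [4, 12, 16, 35, 49, 58, 97]

15


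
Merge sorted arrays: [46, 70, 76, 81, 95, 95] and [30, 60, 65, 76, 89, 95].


Take 30 from B
Take 46 from A
Take 60 from B
Take 65 from B
Take 70 from A
Take 76 from A
Take 76 from B
Take 81 from A
Take 89 from B
Take 95 from A
Take 95 from A

Merged: [30, 46, 60, 65, 70, 76, 76, 81, 89, 95, 95, 95]


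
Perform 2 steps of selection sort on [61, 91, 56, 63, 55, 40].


Initial: [61, 91, 56, 63, 55, 40]
Step 1: min=40 at 5
  Swap: [40, 91, 56, 63, 55, 61]
Step 2: min=55 at 4
  Swap: [40, 55, 56, 63, 91, 61]

After 2 steps: [40, 55, 56, 63, 91, 61]


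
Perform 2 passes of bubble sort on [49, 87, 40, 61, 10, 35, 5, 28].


Initial: [49, 87, 40, 61, 10, 35, 5, 28]
Pass 1: [49, 40, 61, 10, 35, 5, 28, 87] (6 swaps)
Pass 2: [40, 49, 10, 35, 5, 28, 61, 87] (5 swaps)

After 2 passes: [40, 49, 10, 35, 5, 28, 61, 87]


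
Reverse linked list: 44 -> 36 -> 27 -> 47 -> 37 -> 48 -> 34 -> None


Step 1: curr=44, set curr.next=prev(None) | reversed so far: 44
Step 2: curr=36, set curr.next=prev(44) | reversed so far: 36 -> 44
Step 3: curr=27, set curr.next=prev(36) | reversed so far: 27 -> 36 -> 44
Step 4: curr=47, set curr.next=prev(27) | reversed so far: 47 -> 27 -> 36 -> 44
Step 5: curr=37, set curr.next=prev(47) | reversed so far: 37 -> 47 -> 27 -> 36 -> 44
Step 6: curr=48, set curr.next=prev(37) | reversed so far: 48 -> 37 -> 47 -> 27 -> 36 -> 44
Step 7: curr=34, set curr.next=prev(48) | reversed so far: 34 -> 48 -> 37 -> 47 -> 27 -> 36 -> 44

34 -> 48 -> 37 -> 47 -> 27 -> 36 -> 44 -> None


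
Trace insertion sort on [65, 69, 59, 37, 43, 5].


Initial: [65, 69, 59, 37, 43, 5]
Insert 69: [65, 69, 59, 37, 43, 5]
Insert 59: [59, 65, 69, 37, 43, 5]
Insert 37: [37, 59, 65, 69, 43, 5]
Insert 43: [37, 43, 59, 65, 69, 5]
Insert 5: [5, 37, 43, 59, 65, 69]

Sorted: [5, 37, 43, 59, 65, 69]


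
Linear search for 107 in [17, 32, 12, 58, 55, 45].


i=0: 17!=107
i=1: 32!=107
i=2: 12!=107
i=3: 58!=107
i=4: 55!=107
i=5: 45!=107

Not found, 6 comps


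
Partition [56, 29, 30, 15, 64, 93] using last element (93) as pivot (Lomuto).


Pivot: 93
  56 <= 93: advance i (no swap)
  29 <= 93: advance i (no swap)
  30 <= 93: advance i (no swap)
  15 <= 93: advance i (no swap)
  64 <= 93: advance i (no swap)
Place pivot at 5: [56, 29, 30, 15, 64, 93]

Partitioned: [56, 29, 30, 15, 64, 93]


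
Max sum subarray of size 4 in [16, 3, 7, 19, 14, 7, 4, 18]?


[0:4]: 45
[1:5]: 43
[2:6]: 47
[3:7]: 44
[4:8]: 43

Max: 47 at [2:6]


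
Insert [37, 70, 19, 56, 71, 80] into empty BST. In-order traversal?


Insert 37: root
Insert 70: R from 37
Insert 19: L from 37
Insert 56: R from 37 -> L from 70
Insert 71: R from 37 -> R from 70
Insert 80: R from 37 -> R from 70 -> R from 71

In-order: [19, 37, 56, 70, 71, 80]


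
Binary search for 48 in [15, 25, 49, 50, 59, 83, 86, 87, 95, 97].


Step 1: lo=0, hi=9, mid=4, val=59
Step 2: lo=0, hi=3, mid=1, val=25
Step 3: lo=2, hi=3, mid=2, val=49

Not found


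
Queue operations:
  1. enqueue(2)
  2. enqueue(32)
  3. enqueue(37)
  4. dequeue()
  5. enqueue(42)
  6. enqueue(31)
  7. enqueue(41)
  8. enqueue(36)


enqueue(2) -> [2]
enqueue(32) -> [2, 32]
enqueue(37) -> [2, 32, 37]
dequeue()->2, [32, 37]
enqueue(42) -> [32, 37, 42]
enqueue(31) -> [32, 37, 42, 31]
enqueue(41) -> [32, 37, 42, 31, 41]
enqueue(36) -> [32, 37, 42, 31, 41, 36]

Final queue: [32, 37, 42, 31, 41, 36]


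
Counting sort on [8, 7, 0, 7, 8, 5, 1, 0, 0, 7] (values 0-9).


Input: [8, 7, 0, 7, 8, 5, 1, 0, 0, 7]
Counts: [3, 1, 0, 0, 0, 1, 0, 3, 2, 0]

Sorted: [0, 0, 0, 1, 5, 7, 7, 7, 8, 8]


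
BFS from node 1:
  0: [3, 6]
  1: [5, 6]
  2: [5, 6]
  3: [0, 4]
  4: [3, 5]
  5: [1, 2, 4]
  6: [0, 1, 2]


Visit 1, enqueue [5, 6]
Visit 5, enqueue [2, 4]
Visit 6, enqueue [0]
Visit 2, enqueue []
Visit 4, enqueue [3]
Visit 0, enqueue []
Visit 3, enqueue []

BFS order: [1, 5, 6, 2, 4, 0, 3]


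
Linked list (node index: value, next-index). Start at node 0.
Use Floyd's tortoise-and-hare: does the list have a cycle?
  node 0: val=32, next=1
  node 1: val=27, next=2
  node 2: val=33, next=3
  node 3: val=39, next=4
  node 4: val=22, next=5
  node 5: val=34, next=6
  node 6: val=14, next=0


Floyd's tortoise (slow, +1) and hare (fast, +2):
  init: slow=0, fast=0
  step 1: slow=1, fast=2
  step 2: slow=2, fast=4
  step 3: slow=3, fast=6
  step 4: slow=4, fast=1
  step 5: slow=5, fast=3
  step 6: slow=6, fast=5
  step 7: slow=0, fast=0
  slow == fast at node 0: cycle detected

Cycle: yes


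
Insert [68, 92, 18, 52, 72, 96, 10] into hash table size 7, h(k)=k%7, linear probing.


Insert 68: h=5 -> slot 5
Insert 92: h=1 -> slot 1
Insert 18: h=4 -> slot 4
Insert 52: h=3 -> slot 3
Insert 72: h=2 -> slot 2
Insert 96: h=5, 1 probes -> slot 6
Insert 10: h=3, 4 probes -> slot 0

Table: [10, 92, 72, 52, 18, 68, 96]


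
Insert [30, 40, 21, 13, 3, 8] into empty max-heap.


Insert 30: [30]
Insert 40: [40, 30]
Insert 21: [40, 30, 21]
Insert 13: [40, 30, 21, 13]
Insert 3: [40, 30, 21, 13, 3]
Insert 8: [40, 30, 21, 13, 3, 8]

Final heap: [40, 30, 21, 13, 3, 8]


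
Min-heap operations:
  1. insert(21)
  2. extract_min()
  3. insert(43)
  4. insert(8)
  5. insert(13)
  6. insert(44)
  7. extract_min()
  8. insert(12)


insert(21) -> [21]
extract_min()->21, []
insert(43) -> [43]
insert(8) -> [8, 43]
insert(13) -> [8, 43, 13]
insert(44) -> [8, 43, 13, 44]
extract_min()->8, [13, 43, 44]
insert(12) -> [12, 13, 44, 43]

Final heap: [12, 13, 44, 43]


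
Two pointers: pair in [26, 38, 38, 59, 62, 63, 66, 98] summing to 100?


lo=0(26)+hi=7(98)=124
lo=0(26)+hi=6(66)=92
lo=1(38)+hi=6(66)=104
lo=1(38)+hi=5(63)=101
lo=1(38)+hi=4(62)=100

Yes: 38+62=100


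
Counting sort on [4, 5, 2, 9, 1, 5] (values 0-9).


Input: [4, 5, 2, 9, 1, 5]
Counts: [0, 1, 1, 0, 1, 2, 0, 0, 0, 1]

Sorted: [1, 2, 4, 5, 5, 9]


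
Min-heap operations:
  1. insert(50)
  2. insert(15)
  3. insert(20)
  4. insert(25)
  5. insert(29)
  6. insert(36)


insert(50) -> [50]
insert(15) -> [15, 50]
insert(20) -> [15, 50, 20]
insert(25) -> [15, 25, 20, 50]
insert(29) -> [15, 25, 20, 50, 29]
insert(36) -> [15, 25, 20, 50, 29, 36]

Final heap: [15, 25, 20, 50, 29, 36]


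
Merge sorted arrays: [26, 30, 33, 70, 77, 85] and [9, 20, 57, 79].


Take 9 from B
Take 20 from B
Take 26 from A
Take 30 from A
Take 33 from A
Take 57 from B
Take 70 from A
Take 77 from A
Take 79 from B

Merged: [9, 20, 26, 30, 33, 57, 70, 77, 79, 85]


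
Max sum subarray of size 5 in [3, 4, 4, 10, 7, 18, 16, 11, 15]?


[0:5]: 28
[1:6]: 43
[2:7]: 55
[3:8]: 62
[4:9]: 67

Max: 67 at [4:9]


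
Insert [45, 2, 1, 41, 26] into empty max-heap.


Insert 45: [45]
Insert 2: [45, 2]
Insert 1: [45, 2, 1]
Insert 41: [45, 41, 1, 2]
Insert 26: [45, 41, 1, 2, 26]

Final heap: [45, 41, 1, 2, 26]


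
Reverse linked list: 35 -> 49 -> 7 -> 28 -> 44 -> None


Step 1: curr=35, set curr.next=prev(None) | reversed so far: 35
Step 2: curr=49, set curr.next=prev(35) | reversed so far: 49 -> 35
Step 3: curr=7, set curr.next=prev(49) | reversed so far: 7 -> 49 -> 35
Step 4: curr=28, set curr.next=prev(7) | reversed so far: 28 -> 7 -> 49 -> 35
Step 5: curr=44, set curr.next=prev(28) | reversed so far: 44 -> 28 -> 7 -> 49 -> 35

44 -> 28 -> 7 -> 49 -> 35 -> None


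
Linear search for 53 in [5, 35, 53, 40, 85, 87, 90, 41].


i=0: 5!=53
i=1: 35!=53
i=2: 53==53 found!

Found at 2, 3 comps


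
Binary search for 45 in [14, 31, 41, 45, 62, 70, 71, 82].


Step 1: lo=0, hi=7, mid=3, val=45

Found at index 3


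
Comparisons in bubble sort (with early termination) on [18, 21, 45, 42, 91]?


Algorithm: bubble sort (with early termination)
Input: [18, 21, 45, 42, 91]
Sorted: [18, 21, 42, 45, 91]

7


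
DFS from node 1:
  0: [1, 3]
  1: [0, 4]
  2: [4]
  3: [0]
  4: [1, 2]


Visit 1, push [4, 0]
Visit 0, push [3]
Visit 3, push []
Visit 4, push [2]
Visit 2, push []

DFS order: [1, 0, 3, 4, 2]


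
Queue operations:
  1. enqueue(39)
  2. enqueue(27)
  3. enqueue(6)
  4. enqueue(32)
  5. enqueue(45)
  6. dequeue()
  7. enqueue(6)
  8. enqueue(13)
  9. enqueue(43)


enqueue(39) -> [39]
enqueue(27) -> [39, 27]
enqueue(6) -> [39, 27, 6]
enqueue(32) -> [39, 27, 6, 32]
enqueue(45) -> [39, 27, 6, 32, 45]
dequeue()->39, [27, 6, 32, 45]
enqueue(6) -> [27, 6, 32, 45, 6]
enqueue(13) -> [27, 6, 32, 45, 6, 13]
enqueue(43) -> [27, 6, 32, 45, 6, 13, 43]

Final queue: [27, 6, 32, 45, 6, 13, 43]


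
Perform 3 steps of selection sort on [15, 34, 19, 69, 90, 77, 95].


Initial: [15, 34, 19, 69, 90, 77, 95]
Step 1: min=15 at 0
  Swap: [15, 34, 19, 69, 90, 77, 95]
Step 2: min=19 at 2
  Swap: [15, 19, 34, 69, 90, 77, 95]
Step 3: min=34 at 2
  Swap: [15, 19, 34, 69, 90, 77, 95]

After 3 steps: [15, 19, 34, 69, 90, 77, 95]


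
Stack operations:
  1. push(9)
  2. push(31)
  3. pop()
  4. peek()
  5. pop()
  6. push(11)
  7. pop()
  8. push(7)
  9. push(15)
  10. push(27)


push(9) -> [9]
push(31) -> [9, 31]
pop()->31, [9]
peek()->9
pop()->9, []
push(11) -> [11]
pop()->11, []
push(7) -> [7]
push(15) -> [7, 15]
push(27) -> [7, 15, 27]

Final stack: [7, 15, 27]


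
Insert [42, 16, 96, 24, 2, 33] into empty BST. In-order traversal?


Insert 42: root
Insert 16: L from 42
Insert 96: R from 42
Insert 24: L from 42 -> R from 16
Insert 2: L from 42 -> L from 16
Insert 33: L from 42 -> R from 16 -> R from 24

In-order: [2, 16, 24, 33, 42, 96]


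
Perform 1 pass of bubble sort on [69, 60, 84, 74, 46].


Initial: [69, 60, 84, 74, 46]
Pass 1: [60, 69, 74, 46, 84] (3 swaps)

After 1 pass: [60, 69, 74, 46, 84]


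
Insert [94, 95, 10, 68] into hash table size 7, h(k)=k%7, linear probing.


Insert 94: h=3 -> slot 3
Insert 95: h=4 -> slot 4
Insert 10: h=3, 2 probes -> slot 5
Insert 68: h=5, 1 probes -> slot 6

Table: [None, None, None, 94, 95, 10, 68]


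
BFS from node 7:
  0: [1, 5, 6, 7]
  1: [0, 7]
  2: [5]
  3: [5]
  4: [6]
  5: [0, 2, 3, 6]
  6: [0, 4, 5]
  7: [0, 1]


Visit 7, enqueue [0, 1]
Visit 0, enqueue [5, 6]
Visit 1, enqueue []
Visit 5, enqueue [2, 3]
Visit 6, enqueue [4]
Visit 2, enqueue []
Visit 3, enqueue []
Visit 4, enqueue []

BFS order: [7, 0, 1, 5, 6, 2, 3, 4]


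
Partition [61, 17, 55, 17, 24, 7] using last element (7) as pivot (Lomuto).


Pivot: 7
Place pivot at 0: [7, 17, 55, 17, 24, 61]

Partitioned: [7, 17, 55, 17, 24, 61]


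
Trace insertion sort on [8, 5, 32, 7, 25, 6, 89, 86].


Initial: [8, 5, 32, 7, 25, 6, 89, 86]
Insert 5: [5, 8, 32, 7, 25, 6, 89, 86]
Insert 32: [5, 8, 32, 7, 25, 6, 89, 86]
Insert 7: [5, 7, 8, 32, 25, 6, 89, 86]
Insert 25: [5, 7, 8, 25, 32, 6, 89, 86]
Insert 6: [5, 6, 7, 8, 25, 32, 89, 86]
Insert 89: [5, 6, 7, 8, 25, 32, 89, 86]
Insert 86: [5, 6, 7, 8, 25, 32, 86, 89]

Sorted: [5, 6, 7, 8, 25, 32, 86, 89]


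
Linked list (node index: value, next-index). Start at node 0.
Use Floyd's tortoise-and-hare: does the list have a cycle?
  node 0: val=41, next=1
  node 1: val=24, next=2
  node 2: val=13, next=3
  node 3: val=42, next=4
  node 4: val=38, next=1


Floyd's tortoise (slow, +1) and hare (fast, +2):
  init: slow=0, fast=0
  step 1: slow=1, fast=2
  step 2: slow=2, fast=4
  step 3: slow=3, fast=2
  step 4: slow=4, fast=4
  slow == fast at node 4: cycle detected

Cycle: yes


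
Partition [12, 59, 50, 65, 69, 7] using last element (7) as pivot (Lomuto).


Pivot: 7
Place pivot at 0: [7, 59, 50, 65, 69, 12]

Partitioned: [7, 59, 50, 65, 69, 12]


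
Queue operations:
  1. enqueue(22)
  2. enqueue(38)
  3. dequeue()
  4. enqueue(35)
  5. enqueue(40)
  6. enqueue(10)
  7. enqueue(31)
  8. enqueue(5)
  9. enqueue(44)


enqueue(22) -> [22]
enqueue(38) -> [22, 38]
dequeue()->22, [38]
enqueue(35) -> [38, 35]
enqueue(40) -> [38, 35, 40]
enqueue(10) -> [38, 35, 40, 10]
enqueue(31) -> [38, 35, 40, 10, 31]
enqueue(5) -> [38, 35, 40, 10, 31, 5]
enqueue(44) -> [38, 35, 40, 10, 31, 5, 44]

Final queue: [38, 35, 40, 10, 31, 5, 44]


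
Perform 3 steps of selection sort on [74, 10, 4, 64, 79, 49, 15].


Initial: [74, 10, 4, 64, 79, 49, 15]
Step 1: min=4 at 2
  Swap: [4, 10, 74, 64, 79, 49, 15]
Step 2: min=10 at 1
  Swap: [4, 10, 74, 64, 79, 49, 15]
Step 3: min=15 at 6
  Swap: [4, 10, 15, 64, 79, 49, 74]

After 3 steps: [4, 10, 15, 64, 79, 49, 74]


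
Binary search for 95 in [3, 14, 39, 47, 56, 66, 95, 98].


Step 1: lo=0, hi=7, mid=3, val=47
Step 2: lo=4, hi=7, mid=5, val=66
Step 3: lo=6, hi=7, mid=6, val=95

Found at index 6


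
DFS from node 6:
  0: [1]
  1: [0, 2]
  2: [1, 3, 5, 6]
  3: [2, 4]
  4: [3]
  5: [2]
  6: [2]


Visit 6, push [2]
Visit 2, push [5, 3, 1]
Visit 1, push [0]
Visit 0, push []
Visit 3, push [4]
Visit 4, push []
Visit 5, push []

DFS order: [6, 2, 1, 0, 3, 4, 5]


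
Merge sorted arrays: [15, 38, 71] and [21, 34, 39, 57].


Take 15 from A
Take 21 from B
Take 34 from B
Take 38 from A
Take 39 from B
Take 57 from B

Merged: [15, 21, 34, 38, 39, 57, 71]


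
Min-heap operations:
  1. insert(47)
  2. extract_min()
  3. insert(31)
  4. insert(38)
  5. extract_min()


insert(47) -> [47]
extract_min()->47, []
insert(31) -> [31]
insert(38) -> [31, 38]
extract_min()->31, [38]

Final heap: [38]


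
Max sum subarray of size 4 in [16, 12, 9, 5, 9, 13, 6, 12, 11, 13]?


[0:4]: 42
[1:5]: 35
[2:6]: 36
[3:7]: 33
[4:8]: 40
[5:9]: 42
[6:10]: 42

Max: 42 at [0:4]


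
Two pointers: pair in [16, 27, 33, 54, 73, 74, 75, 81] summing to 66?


lo=0(16)+hi=7(81)=97
lo=0(16)+hi=6(75)=91
lo=0(16)+hi=5(74)=90
lo=0(16)+hi=4(73)=89
lo=0(16)+hi=3(54)=70
lo=0(16)+hi=2(33)=49
lo=1(27)+hi=2(33)=60

No pair found


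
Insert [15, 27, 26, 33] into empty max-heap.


Insert 15: [15]
Insert 27: [27, 15]
Insert 26: [27, 15, 26]
Insert 33: [33, 27, 26, 15]

Final heap: [33, 27, 26, 15]


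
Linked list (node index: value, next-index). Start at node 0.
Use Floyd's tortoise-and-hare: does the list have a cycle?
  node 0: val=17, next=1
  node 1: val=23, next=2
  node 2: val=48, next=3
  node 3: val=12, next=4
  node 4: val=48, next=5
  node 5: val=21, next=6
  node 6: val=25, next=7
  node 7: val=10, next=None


Floyd's tortoise (slow, +1) and hare (fast, +2):
  init: slow=0, fast=0
  step 1: slow=1, fast=2
  step 2: slow=2, fast=4
  step 3: slow=3, fast=6
  step 4: fast 6->7->None, no cycle

Cycle: no


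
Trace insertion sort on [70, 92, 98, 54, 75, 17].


Initial: [70, 92, 98, 54, 75, 17]
Insert 92: [70, 92, 98, 54, 75, 17]
Insert 98: [70, 92, 98, 54, 75, 17]
Insert 54: [54, 70, 92, 98, 75, 17]
Insert 75: [54, 70, 75, 92, 98, 17]
Insert 17: [17, 54, 70, 75, 92, 98]

Sorted: [17, 54, 70, 75, 92, 98]


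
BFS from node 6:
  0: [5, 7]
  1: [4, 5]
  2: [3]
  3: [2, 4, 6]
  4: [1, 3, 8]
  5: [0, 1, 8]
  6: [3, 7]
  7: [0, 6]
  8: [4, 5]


Visit 6, enqueue [3, 7]
Visit 3, enqueue [2, 4]
Visit 7, enqueue [0]
Visit 2, enqueue []
Visit 4, enqueue [1, 8]
Visit 0, enqueue [5]
Visit 1, enqueue []
Visit 8, enqueue []
Visit 5, enqueue []

BFS order: [6, 3, 7, 2, 4, 0, 1, 8, 5]


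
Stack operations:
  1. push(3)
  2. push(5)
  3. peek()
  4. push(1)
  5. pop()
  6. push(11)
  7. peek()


push(3) -> [3]
push(5) -> [3, 5]
peek()->5
push(1) -> [3, 5, 1]
pop()->1, [3, 5]
push(11) -> [3, 5, 11]
peek()->11

Final stack: [3, 5, 11]


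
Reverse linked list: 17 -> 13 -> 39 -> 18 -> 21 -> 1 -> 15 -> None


Step 1: curr=17, set curr.next=prev(None) | reversed so far: 17
Step 2: curr=13, set curr.next=prev(17) | reversed so far: 13 -> 17
Step 3: curr=39, set curr.next=prev(13) | reversed so far: 39 -> 13 -> 17
Step 4: curr=18, set curr.next=prev(39) | reversed so far: 18 -> 39 -> 13 -> 17
Step 5: curr=21, set curr.next=prev(18) | reversed so far: 21 -> 18 -> 39 -> 13 -> 17
Step 6: curr=1, set curr.next=prev(21) | reversed so far: 1 -> 21 -> 18 -> 39 -> 13 -> 17
Step 7: curr=15, set curr.next=prev(1) | reversed so far: 15 -> 1 -> 21 -> 18 -> 39 -> 13 -> 17

15 -> 1 -> 21 -> 18 -> 39 -> 13 -> 17 -> None


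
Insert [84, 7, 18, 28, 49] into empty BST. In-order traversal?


Insert 84: root
Insert 7: L from 84
Insert 18: L from 84 -> R from 7
Insert 28: L from 84 -> R from 7 -> R from 18
Insert 49: L from 84 -> R from 7 -> R from 18 -> R from 28

In-order: [7, 18, 28, 49, 84]


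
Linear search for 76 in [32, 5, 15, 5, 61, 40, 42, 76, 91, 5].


i=0: 32!=76
i=1: 5!=76
i=2: 15!=76
i=3: 5!=76
i=4: 61!=76
i=5: 40!=76
i=6: 42!=76
i=7: 76==76 found!

Found at 7, 8 comps


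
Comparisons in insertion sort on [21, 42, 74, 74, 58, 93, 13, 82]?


Algorithm: insertion sort
Input: [21, 42, 74, 74, 58, 93, 13, 82]
Sorted: [13, 21, 42, 58, 74, 74, 82, 93]

15


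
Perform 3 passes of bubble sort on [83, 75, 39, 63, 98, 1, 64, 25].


Initial: [83, 75, 39, 63, 98, 1, 64, 25]
Pass 1: [75, 39, 63, 83, 1, 64, 25, 98] (6 swaps)
Pass 2: [39, 63, 75, 1, 64, 25, 83, 98] (5 swaps)
Pass 3: [39, 63, 1, 64, 25, 75, 83, 98] (3 swaps)

After 3 passes: [39, 63, 1, 64, 25, 75, 83, 98]


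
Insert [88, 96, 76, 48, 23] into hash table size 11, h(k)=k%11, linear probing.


Insert 88: h=0 -> slot 0
Insert 96: h=8 -> slot 8
Insert 76: h=10 -> slot 10
Insert 48: h=4 -> slot 4
Insert 23: h=1 -> slot 1

Table: [88, 23, None, None, 48, None, None, None, 96, None, 76]


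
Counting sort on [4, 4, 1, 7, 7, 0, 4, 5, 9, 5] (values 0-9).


Input: [4, 4, 1, 7, 7, 0, 4, 5, 9, 5]
Counts: [1, 1, 0, 0, 3, 2, 0, 2, 0, 1]

Sorted: [0, 1, 4, 4, 4, 5, 5, 7, 7, 9]


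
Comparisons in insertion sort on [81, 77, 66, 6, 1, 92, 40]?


Algorithm: insertion sort
Input: [81, 77, 66, 6, 1, 92, 40]
Sorted: [1, 6, 40, 66, 77, 81, 92]

16


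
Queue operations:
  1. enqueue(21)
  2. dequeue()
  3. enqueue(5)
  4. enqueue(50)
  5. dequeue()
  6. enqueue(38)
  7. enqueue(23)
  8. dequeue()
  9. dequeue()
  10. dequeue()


enqueue(21) -> [21]
dequeue()->21, []
enqueue(5) -> [5]
enqueue(50) -> [5, 50]
dequeue()->5, [50]
enqueue(38) -> [50, 38]
enqueue(23) -> [50, 38, 23]
dequeue()->50, [38, 23]
dequeue()->38, [23]
dequeue()->23, []

Final queue: []


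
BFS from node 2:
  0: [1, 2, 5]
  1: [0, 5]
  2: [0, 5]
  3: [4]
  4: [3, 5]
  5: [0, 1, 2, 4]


Visit 2, enqueue [0, 5]
Visit 0, enqueue [1]
Visit 5, enqueue [4]
Visit 1, enqueue []
Visit 4, enqueue [3]
Visit 3, enqueue []

BFS order: [2, 0, 5, 1, 4, 3]


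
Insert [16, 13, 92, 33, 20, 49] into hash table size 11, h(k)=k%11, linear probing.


Insert 16: h=5 -> slot 5
Insert 13: h=2 -> slot 2
Insert 92: h=4 -> slot 4
Insert 33: h=0 -> slot 0
Insert 20: h=9 -> slot 9
Insert 49: h=5, 1 probes -> slot 6

Table: [33, None, 13, None, 92, 16, 49, None, None, 20, None]


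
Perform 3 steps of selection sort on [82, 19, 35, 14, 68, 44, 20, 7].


Initial: [82, 19, 35, 14, 68, 44, 20, 7]
Step 1: min=7 at 7
  Swap: [7, 19, 35, 14, 68, 44, 20, 82]
Step 2: min=14 at 3
  Swap: [7, 14, 35, 19, 68, 44, 20, 82]
Step 3: min=19 at 3
  Swap: [7, 14, 19, 35, 68, 44, 20, 82]

After 3 steps: [7, 14, 19, 35, 68, 44, 20, 82]


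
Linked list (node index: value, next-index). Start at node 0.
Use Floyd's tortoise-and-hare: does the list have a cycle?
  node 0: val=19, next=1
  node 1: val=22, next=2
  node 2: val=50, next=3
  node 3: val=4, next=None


Floyd's tortoise (slow, +1) and hare (fast, +2):
  init: slow=0, fast=0
  step 1: slow=1, fast=2
  step 2: fast 2->3->None, no cycle

Cycle: no


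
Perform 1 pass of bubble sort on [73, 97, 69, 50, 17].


Initial: [73, 97, 69, 50, 17]
Pass 1: [73, 69, 50, 17, 97] (3 swaps)

After 1 pass: [73, 69, 50, 17, 97]


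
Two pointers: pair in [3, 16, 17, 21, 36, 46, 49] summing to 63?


lo=0(3)+hi=6(49)=52
lo=1(16)+hi=6(49)=65
lo=1(16)+hi=5(46)=62
lo=2(17)+hi=5(46)=63

Yes: 17+46=63


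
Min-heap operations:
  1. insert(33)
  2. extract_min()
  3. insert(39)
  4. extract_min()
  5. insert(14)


insert(33) -> [33]
extract_min()->33, []
insert(39) -> [39]
extract_min()->39, []
insert(14) -> [14]

Final heap: [14]


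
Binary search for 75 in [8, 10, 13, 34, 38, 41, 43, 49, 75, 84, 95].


Step 1: lo=0, hi=10, mid=5, val=41
Step 2: lo=6, hi=10, mid=8, val=75

Found at index 8


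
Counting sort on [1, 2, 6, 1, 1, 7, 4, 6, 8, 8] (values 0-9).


Input: [1, 2, 6, 1, 1, 7, 4, 6, 8, 8]
Counts: [0, 3, 1, 0, 1, 0, 2, 1, 2, 0]

Sorted: [1, 1, 1, 2, 4, 6, 6, 7, 8, 8]


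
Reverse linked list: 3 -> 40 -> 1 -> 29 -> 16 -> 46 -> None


Step 1: curr=3, set curr.next=prev(None) | reversed so far: 3
Step 2: curr=40, set curr.next=prev(3) | reversed so far: 40 -> 3
Step 3: curr=1, set curr.next=prev(40) | reversed so far: 1 -> 40 -> 3
Step 4: curr=29, set curr.next=prev(1) | reversed so far: 29 -> 1 -> 40 -> 3
Step 5: curr=16, set curr.next=prev(29) | reversed so far: 16 -> 29 -> 1 -> 40 -> 3
Step 6: curr=46, set curr.next=prev(16) | reversed so far: 46 -> 16 -> 29 -> 1 -> 40 -> 3

46 -> 16 -> 29 -> 1 -> 40 -> 3 -> None


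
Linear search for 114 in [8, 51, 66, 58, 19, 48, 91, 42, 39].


i=0: 8!=114
i=1: 51!=114
i=2: 66!=114
i=3: 58!=114
i=4: 19!=114
i=5: 48!=114
i=6: 91!=114
i=7: 42!=114
i=8: 39!=114

Not found, 9 comps


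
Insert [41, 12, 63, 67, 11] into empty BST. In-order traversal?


Insert 41: root
Insert 12: L from 41
Insert 63: R from 41
Insert 67: R from 41 -> R from 63
Insert 11: L from 41 -> L from 12

In-order: [11, 12, 41, 63, 67]


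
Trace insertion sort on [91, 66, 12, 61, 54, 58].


Initial: [91, 66, 12, 61, 54, 58]
Insert 66: [66, 91, 12, 61, 54, 58]
Insert 12: [12, 66, 91, 61, 54, 58]
Insert 61: [12, 61, 66, 91, 54, 58]
Insert 54: [12, 54, 61, 66, 91, 58]
Insert 58: [12, 54, 58, 61, 66, 91]

Sorted: [12, 54, 58, 61, 66, 91]


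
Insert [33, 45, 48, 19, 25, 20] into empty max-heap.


Insert 33: [33]
Insert 45: [45, 33]
Insert 48: [48, 33, 45]
Insert 19: [48, 33, 45, 19]
Insert 25: [48, 33, 45, 19, 25]
Insert 20: [48, 33, 45, 19, 25, 20]

Final heap: [48, 33, 45, 19, 25, 20]


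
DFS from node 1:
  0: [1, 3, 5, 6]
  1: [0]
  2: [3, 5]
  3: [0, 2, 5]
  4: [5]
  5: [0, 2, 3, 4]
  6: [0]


Visit 1, push [0]
Visit 0, push [6, 5, 3]
Visit 3, push [5, 2]
Visit 2, push [5]
Visit 5, push [4]
Visit 4, push []
Visit 6, push []

DFS order: [1, 0, 3, 2, 5, 4, 6]


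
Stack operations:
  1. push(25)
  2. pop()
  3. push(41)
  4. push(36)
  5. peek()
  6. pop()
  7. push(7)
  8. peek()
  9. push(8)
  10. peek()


push(25) -> [25]
pop()->25, []
push(41) -> [41]
push(36) -> [41, 36]
peek()->36
pop()->36, [41]
push(7) -> [41, 7]
peek()->7
push(8) -> [41, 7, 8]
peek()->8

Final stack: [41, 7, 8]


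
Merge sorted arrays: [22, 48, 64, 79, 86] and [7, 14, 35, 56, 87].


Take 7 from B
Take 14 from B
Take 22 from A
Take 35 from B
Take 48 from A
Take 56 from B
Take 64 from A
Take 79 from A
Take 86 from A

Merged: [7, 14, 22, 35, 48, 56, 64, 79, 86, 87]


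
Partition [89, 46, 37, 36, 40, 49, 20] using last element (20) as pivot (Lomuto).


Pivot: 20
Place pivot at 0: [20, 46, 37, 36, 40, 49, 89]

Partitioned: [20, 46, 37, 36, 40, 49, 89]


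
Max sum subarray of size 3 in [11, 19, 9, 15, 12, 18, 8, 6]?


[0:3]: 39
[1:4]: 43
[2:5]: 36
[3:6]: 45
[4:7]: 38
[5:8]: 32

Max: 45 at [3:6]


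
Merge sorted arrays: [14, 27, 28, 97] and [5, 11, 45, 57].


Take 5 from B
Take 11 from B
Take 14 from A
Take 27 from A
Take 28 from A
Take 45 from B
Take 57 from B

Merged: [5, 11, 14, 27, 28, 45, 57, 97]


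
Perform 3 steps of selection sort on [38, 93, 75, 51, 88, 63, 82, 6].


Initial: [38, 93, 75, 51, 88, 63, 82, 6]
Step 1: min=6 at 7
  Swap: [6, 93, 75, 51, 88, 63, 82, 38]
Step 2: min=38 at 7
  Swap: [6, 38, 75, 51, 88, 63, 82, 93]
Step 3: min=51 at 3
  Swap: [6, 38, 51, 75, 88, 63, 82, 93]

After 3 steps: [6, 38, 51, 75, 88, 63, 82, 93]


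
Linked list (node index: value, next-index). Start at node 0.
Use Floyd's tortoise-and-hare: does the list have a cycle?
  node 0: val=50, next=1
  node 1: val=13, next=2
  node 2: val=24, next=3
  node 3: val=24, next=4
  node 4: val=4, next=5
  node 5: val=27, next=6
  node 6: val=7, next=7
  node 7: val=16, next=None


Floyd's tortoise (slow, +1) and hare (fast, +2):
  init: slow=0, fast=0
  step 1: slow=1, fast=2
  step 2: slow=2, fast=4
  step 3: slow=3, fast=6
  step 4: fast 6->7->None, no cycle

Cycle: no


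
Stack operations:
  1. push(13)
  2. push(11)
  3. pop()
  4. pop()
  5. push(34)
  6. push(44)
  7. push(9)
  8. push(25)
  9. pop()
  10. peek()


push(13) -> [13]
push(11) -> [13, 11]
pop()->11, [13]
pop()->13, []
push(34) -> [34]
push(44) -> [34, 44]
push(9) -> [34, 44, 9]
push(25) -> [34, 44, 9, 25]
pop()->25, [34, 44, 9]
peek()->9

Final stack: [34, 44, 9]


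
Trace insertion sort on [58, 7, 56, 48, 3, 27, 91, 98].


Initial: [58, 7, 56, 48, 3, 27, 91, 98]
Insert 7: [7, 58, 56, 48, 3, 27, 91, 98]
Insert 56: [7, 56, 58, 48, 3, 27, 91, 98]
Insert 48: [7, 48, 56, 58, 3, 27, 91, 98]
Insert 3: [3, 7, 48, 56, 58, 27, 91, 98]
Insert 27: [3, 7, 27, 48, 56, 58, 91, 98]
Insert 91: [3, 7, 27, 48, 56, 58, 91, 98]
Insert 98: [3, 7, 27, 48, 56, 58, 91, 98]

Sorted: [3, 7, 27, 48, 56, 58, 91, 98]


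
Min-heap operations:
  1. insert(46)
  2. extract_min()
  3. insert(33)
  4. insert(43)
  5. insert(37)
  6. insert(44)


insert(46) -> [46]
extract_min()->46, []
insert(33) -> [33]
insert(43) -> [33, 43]
insert(37) -> [33, 43, 37]
insert(44) -> [33, 43, 37, 44]

Final heap: [33, 43, 37, 44]


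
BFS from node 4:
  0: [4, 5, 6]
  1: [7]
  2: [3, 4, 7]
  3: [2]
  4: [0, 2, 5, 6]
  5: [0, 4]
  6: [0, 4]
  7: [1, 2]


Visit 4, enqueue [0, 2, 5, 6]
Visit 0, enqueue []
Visit 2, enqueue [3, 7]
Visit 5, enqueue []
Visit 6, enqueue []
Visit 3, enqueue []
Visit 7, enqueue [1]
Visit 1, enqueue []

BFS order: [4, 0, 2, 5, 6, 3, 7, 1]


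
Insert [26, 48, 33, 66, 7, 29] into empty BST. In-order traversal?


Insert 26: root
Insert 48: R from 26
Insert 33: R from 26 -> L from 48
Insert 66: R from 26 -> R from 48
Insert 7: L from 26
Insert 29: R from 26 -> L from 48 -> L from 33

In-order: [7, 26, 29, 33, 48, 66]


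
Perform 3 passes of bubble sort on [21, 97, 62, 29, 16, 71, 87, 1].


Initial: [21, 97, 62, 29, 16, 71, 87, 1]
Pass 1: [21, 62, 29, 16, 71, 87, 1, 97] (6 swaps)
Pass 2: [21, 29, 16, 62, 71, 1, 87, 97] (3 swaps)
Pass 3: [21, 16, 29, 62, 1, 71, 87, 97] (2 swaps)

After 3 passes: [21, 16, 29, 62, 1, 71, 87, 97]


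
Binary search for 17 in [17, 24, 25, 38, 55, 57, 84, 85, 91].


Step 1: lo=0, hi=8, mid=4, val=55
Step 2: lo=0, hi=3, mid=1, val=24
Step 3: lo=0, hi=0, mid=0, val=17

Found at index 0


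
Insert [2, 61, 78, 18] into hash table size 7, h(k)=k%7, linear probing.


Insert 2: h=2 -> slot 2
Insert 61: h=5 -> slot 5
Insert 78: h=1 -> slot 1
Insert 18: h=4 -> slot 4

Table: [None, 78, 2, None, 18, 61, None]


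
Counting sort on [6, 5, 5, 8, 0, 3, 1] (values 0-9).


Input: [6, 5, 5, 8, 0, 3, 1]
Counts: [1, 1, 0, 1, 0, 2, 1, 0, 1, 0]

Sorted: [0, 1, 3, 5, 5, 6, 8]


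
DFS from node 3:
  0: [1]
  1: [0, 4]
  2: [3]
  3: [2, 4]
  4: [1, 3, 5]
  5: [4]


Visit 3, push [4, 2]
Visit 2, push []
Visit 4, push [5, 1]
Visit 1, push [0]
Visit 0, push []
Visit 5, push []

DFS order: [3, 2, 4, 1, 0, 5]


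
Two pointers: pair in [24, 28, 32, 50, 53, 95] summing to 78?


lo=0(24)+hi=5(95)=119
lo=0(24)+hi=4(53)=77
lo=1(28)+hi=4(53)=81
lo=1(28)+hi=3(50)=78

Yes: 28+50=78


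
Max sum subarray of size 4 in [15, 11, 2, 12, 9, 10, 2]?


[0:4]: 40
[1:5]: 34
[2:6]: 33
[3:7]: 33

Max: 40 at [0:4]


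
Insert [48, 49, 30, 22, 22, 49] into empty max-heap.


Insert 48: [48]
Insert 49: [49, 48]
Insert 30: [49, 48, 30]
Insert 22: [49, 48, 30, 22]
Insert 22: [49, 48, 30, 22, 22]
Insert 49: [49, 48, 49, 22, 22, 30]

Final heap: [49, 48, 49, 22, 22, 30]


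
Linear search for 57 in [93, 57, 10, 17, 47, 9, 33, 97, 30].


i=0: 93!=57
i=1: 57==57 found!

Found at 1, 2 comps


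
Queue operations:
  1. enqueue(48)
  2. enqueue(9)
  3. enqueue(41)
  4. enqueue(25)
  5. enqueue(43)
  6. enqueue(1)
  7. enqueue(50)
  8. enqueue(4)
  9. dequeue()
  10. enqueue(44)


enqueue(48) -> [48]
enqueue(9) -> [48, 9]
enqueue(41) -> [48, 9, 41]
enqueue(25) -> [48, 9, 41, 25]
enqueue(43) -> [48, 9, 41, 25, 43]
enqueue(1) -> [48, 9, 41, 25, 43, 1]
enqueue(50) -> [48, 9, 41, 25, 43, 1, 50]
enqueue(4) -> [48, 9, 41, 25, 43, 1, 50, 4]
dequeue()->48, [9, 41, 25, 43, 1, 50, 4]
enqueue(44) -> [9, 41, 25, 43, 1, 50, 4, 44]

Final queue: [9, 41, 25, 43, 1, 50, 4, 44]


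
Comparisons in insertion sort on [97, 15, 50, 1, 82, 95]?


Algorithm: insertion sort
Input: [97, 15, 50, 1, 82, 95]
Sorted: [1, 15, 50, 82, 95, 97]

10


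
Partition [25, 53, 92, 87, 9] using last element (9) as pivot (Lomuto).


Pivot: 9
Place pivot at 0: [9, 53, 92, 87, 25]

Partitioned: [9, 53, 92, 87, 25]


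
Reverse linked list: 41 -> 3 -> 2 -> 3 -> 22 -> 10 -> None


Step 1: curr=41, set curr.next=prev(None) | reversed so far: 41
Step 2: curr=3, set curr.next=prev(41) | reversed so far: 3 -> 41
Step 3: curr=2, set curr.next=prev(3) | reversed so far: 2 -> 3 -> 41
Step 4: curr=3, set curr.next=prev(2) | reversed so far: 3 -> 2 -> 3 -> 41
Step 5: curr=22, set curr.next=prev(3) | reversed so far: 22 -> 3 -> 2 -> 3 -> 41
Step 6: curr=10, set curr.next=prev(22) | reversed so far: 10 -> 22 -> 3 -> 2 -> 3 -> 41

10 -> 22 -> 3 -> 2 -> 3 -> 41 -> None


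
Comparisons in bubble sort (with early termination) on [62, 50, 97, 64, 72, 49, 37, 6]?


Algorithm: bubble sort (with early termination)
Input: [62, 50, 97, 64, 72, 49, 37, 6]
Sorted: [6, 37, 49, 50, 62, 64, 72, 97]

28


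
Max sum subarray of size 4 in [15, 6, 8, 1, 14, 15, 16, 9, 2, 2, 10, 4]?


[0:4]: 30
[1:5]: 29
[2:6]: 38
[3:7]: 46
[4:8]: 54
[5:9]: 42
[6:10]: 29
[7:11]: 23
[8:12]: 18

Max: 54 at [4:8]


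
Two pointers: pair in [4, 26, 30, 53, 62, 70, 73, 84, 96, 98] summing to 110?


lo=0(4)+hi=9(98)=102
lo=1(26)+hi=9(98)=124
lo=1(26)+hi=8(96)=122
lo=1(26)+hi=7(84)=110

Yes: 26+84=110


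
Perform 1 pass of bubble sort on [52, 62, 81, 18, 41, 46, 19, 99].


Initial: [52, 62, 81, 18, 41, 46, 19, 99]
Pass 1: [52, 62, 18, 41, 46, 19, 81, 99] (4 swaps)

After 1 pass: [52, 62, 18, 41, 46, 19, 81, 99]


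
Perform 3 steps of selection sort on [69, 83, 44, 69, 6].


Initial: [69, 83, 44, 69, 6]
Step 1: min=6 at 4
  Swap: [6, 83, 44, 69, 69]
Step 2: min=44 at 2
  Swap: [6, 44, 83, 69, 69]
Step 3: min=69 at 3
  Swap: [6, 44, 69, 83, 69]

After 3 steps: [6, 44, 69, 83, 69]


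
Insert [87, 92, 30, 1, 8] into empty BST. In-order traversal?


Insert 87: root
Insert 92: R from 87
Insert 30: L from 87
Insert 1: L from 87 -> L from 30
Insert 8: L from 87 -> L from 30 -> R from 1

In-order: [1, 8, 30, 87, 92]


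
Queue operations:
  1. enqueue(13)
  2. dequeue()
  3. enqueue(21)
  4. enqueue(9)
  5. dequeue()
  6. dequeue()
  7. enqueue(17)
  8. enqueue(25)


enqueue(13) -> [13]
dequeue()->13, []
enqueue(21) -> [21]
enqueue(9) -> [21, 9]
dequeue()->21, [9]
dequeue()->9, []
enqueue(17) -> [17]
enqueue(25) -> [17, 25]

Final queue: [17, 25]


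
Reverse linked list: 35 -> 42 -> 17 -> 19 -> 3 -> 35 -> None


Step 1: curr=35, set curr.next=prev(None) | reversed so far: 35
Step 2: curr=42, set curr.next=prev(35) | reversed so far: 42 -> 35
Step 3: curr=17, set curr.next=prev(42) | reversed so far: 17 -> 42 -> 35
Step 4: curr=19, set curr.next=prev(17) | reversed so far: 19 -> 17 -> 42 -> 35
Step 5: curr=3, set curr.next=prev(19) | reversed so far: 3 -> 19 -> 17 -> 42 -> 35
Step 6: curr=35, set curr.next=prev(3) | reversed so far: 35 -> 3 -> 19 -> 17 -> 42 -> 35

35 -> 3 -> 19 -> 17 -> 42 -> 35 -> None


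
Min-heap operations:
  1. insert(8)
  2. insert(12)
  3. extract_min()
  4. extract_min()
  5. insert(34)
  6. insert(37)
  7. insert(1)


insert(8) -> [8]
insert(12) -> [8, 12]
extract_min()->8, [12]
extract_min()->12, []
insert(34) -> [34]
insert(37) -> [34, 37]
insert(1) -> [1, 37, 34]

Final heap: [1, 37, 34]


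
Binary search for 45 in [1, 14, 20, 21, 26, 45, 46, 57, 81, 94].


Step 1: lo=0, hi=9, mid=4, val=26
Step 2: lo=5, hi=9, mid=7, val=57
Step 3: lo=5, hi=6, mid=5, val=45

Found at index 5


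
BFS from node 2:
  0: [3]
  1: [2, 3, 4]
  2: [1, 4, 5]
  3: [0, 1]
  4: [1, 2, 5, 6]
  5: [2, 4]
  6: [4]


Visit 2, enqueue [1, 4, 5]
Visit 1, enqueue [3]
Visit 4, enqueue [6]
Visit 5, enqueue []
Visit 3, enqueue [0]
Visit 6, enqueue []
Visit 0, enqueue []

BFS order: [2, 1, 4, 5, 3, 6, 0]


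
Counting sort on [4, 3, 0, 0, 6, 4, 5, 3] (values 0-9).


Input: [4, 3, 0, 0, 6, 4, 5, 3]
Counts: [2, 0, 0, 2, 2, 1, 1, 0, 0, 0]

Sorted: [0, 0, 3, 3, 4, 4, 5, 6]


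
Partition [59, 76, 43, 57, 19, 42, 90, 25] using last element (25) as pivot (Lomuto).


Pivot: 25
  19 <= 25: swap -> [19, 76, 43, 57, 59, 42, 90, 25]
Place pivot at 1: [19, 25, 43, 57, 59, 42, 90, 76]

Partitioned: [19, 25, 43, 57, 59, 42, 90, 76]


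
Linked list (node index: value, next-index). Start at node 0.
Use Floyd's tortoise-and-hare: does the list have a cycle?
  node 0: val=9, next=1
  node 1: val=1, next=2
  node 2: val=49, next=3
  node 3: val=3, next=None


Floyd's tortoise (slow, +1) and hare (fast, +2):
  init: slow=0, fast=0
  step 1: slow=1, fast=2
  step 2: fast 2->3->None, no cycle

Cycle: no


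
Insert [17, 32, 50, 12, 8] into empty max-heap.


Insert 17: [17]
Insert 32: [32, 17]
Insert 50: [50, 17, 32]
Insert 12: [50, 17, 32, 12]
Insert 8: [50, 17, 32, 12, 8]

Final heap: [50, 17, 32, 12, 8]


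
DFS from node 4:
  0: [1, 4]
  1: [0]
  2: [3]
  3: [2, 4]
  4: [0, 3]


Visit 4, push [3, 0]
Visit 0, push [1]
Visit 1, push []
Visit 3, push [2]
Visit 2, push []

DFS order: [4, 0, 1, 3, 2]


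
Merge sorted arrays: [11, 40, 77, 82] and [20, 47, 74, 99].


Take 11 from A
Take 20 from B
Take 40 from A
Take 47 from B
Take 74 from B
Take 77 from A
Take 82 from A

Merged: [11, 20, 40, 47, 74, 77, 82, 99]


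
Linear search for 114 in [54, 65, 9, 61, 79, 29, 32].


i=0: 54!=114
i=1: 65!=114
i=2: 9!=114
i=3: 61!=114
i=4: 79!=114
i=5: 29!=114
i=6: 32!=114

Not found, 7 comps


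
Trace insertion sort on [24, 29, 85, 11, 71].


Initial: [24, 29, 85, 11, 71]
Insert 29: [24, 29, 85, 11, 71]
Insert 85: [24, 29, 85, 11, 71]
Insert 11: [11, 24, 29, 85, 71]
Insert 71: [11, 24, 29, 71, 85]

Sorted: [11, 24, 29, 71, 85]


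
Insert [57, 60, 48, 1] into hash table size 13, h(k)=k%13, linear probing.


Insert 57: h=5 -> slot 5
Insert 60: h=8 -> slot 8
Insert 48: h=9 -> slot 9
Insert 1: h=1 -> slot 1

Table: [None, 1, None, None, None, 57, None, None, 60, 48, None, None, None]


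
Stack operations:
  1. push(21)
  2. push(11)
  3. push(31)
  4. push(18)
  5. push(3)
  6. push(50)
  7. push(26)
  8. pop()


push(21) -> [21]
push(11) -> [21, 11]
push(31) -> [21, 11, 31]
push(18) -> [21, 11, 31, 18]
push(3) -> [21, 11, 31, 18, 3]
push(50) -> [21, 11, 31, 18, 3, 50]
push(26) -> [21, 11, 31, 18, 3, 50, 26]
pop()->26, [21, 11, 31, 18, 3, 50]

Final stack: [21, 11, 31, 18, 3, 50]
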